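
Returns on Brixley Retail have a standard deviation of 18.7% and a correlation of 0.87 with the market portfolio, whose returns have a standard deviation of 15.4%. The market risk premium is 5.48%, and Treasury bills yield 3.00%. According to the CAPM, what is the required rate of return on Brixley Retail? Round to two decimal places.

β = ρ × σ_i / σ_m = 0.87 × 18.7% / 15.4% = 1.0564
E(R) = 3.00% + 1.0564 × 5.48% = 8.79%

8.79%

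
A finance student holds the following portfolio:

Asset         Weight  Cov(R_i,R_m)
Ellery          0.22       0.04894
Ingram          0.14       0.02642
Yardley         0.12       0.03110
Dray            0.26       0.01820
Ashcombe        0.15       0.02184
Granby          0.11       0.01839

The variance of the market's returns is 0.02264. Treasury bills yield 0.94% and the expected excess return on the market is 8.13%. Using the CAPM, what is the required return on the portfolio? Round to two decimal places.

11.08%

β_Ellery = 0.04894 / 0.02264 = 2.1617
β_Ingram = 0.02642 / 0.02264 = 1.1670
β_Yardley = 0.03110 / 0.02264 = 1.3737
β_Dray = 0.01820 / 0.02264 = 0.8039
β_Ashcombe = 0.02184 / 0.02264 = 0.9647
β_Granby = 0.01839 / 0.02264 = 0.8123
β_P = Σ w_i β_i = 0.22×2.1617 + 0.14×1.1670 + 0.12×1.3737 + 0.26×0.8039 + 0.15×0.9647 + 0.11×0.8123 = 1.2469
E(R_P) = R_f + β_P × MRP = 0.94% + 1.2469 × 8.13% = 11.08%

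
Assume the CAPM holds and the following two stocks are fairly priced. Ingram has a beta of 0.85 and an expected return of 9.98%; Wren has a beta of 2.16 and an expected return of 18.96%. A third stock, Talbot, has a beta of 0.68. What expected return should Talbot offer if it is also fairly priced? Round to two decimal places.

MRP (SML slope) = (18.96% − 9.98%) / (2.16 − 0.85) = 8.98% / 1.31 = 6.8550%
R_f (intercept) = 9.98% − 0.85 × 6.8550% = 4.1533%
E(R_Talbot) = R_f + β × MRP = 4.1533% + 0.68 × 6.8550% = 8.81%

8.81%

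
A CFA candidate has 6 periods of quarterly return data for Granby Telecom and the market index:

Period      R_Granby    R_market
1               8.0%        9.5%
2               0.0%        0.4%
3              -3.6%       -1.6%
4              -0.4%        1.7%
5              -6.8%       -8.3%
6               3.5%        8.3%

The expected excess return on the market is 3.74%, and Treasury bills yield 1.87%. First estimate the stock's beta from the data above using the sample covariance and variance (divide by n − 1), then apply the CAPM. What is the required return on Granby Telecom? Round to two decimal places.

Mean R_i = (8.0 + 0.0 − 3.6 − 0.4 − 6.8 + 3.5) / 6 = 0.1167%
Mean R_m = (9.5 + 0.4 − 1.6 + 1.7 − 8.3 + 8.3) / 6 = 1.6667%
Σ(R_i − R̄_i)(R_m − R̄_m) = 165.4033  ⇒  Cov = 165.4033 / 5 = 33.0807
Σ(R_m − R̄_m)² = 216.9733  ⇒  Var(R_m) = 216.9733 / 5 = 43.3947
β = Cov / Var(R_m) = 33.0807 / 43.3947 = 0.7623
E(R) = R_f + β × MRP = 1.87% + 0.7623 × 3.74% = 4.72%

4.72%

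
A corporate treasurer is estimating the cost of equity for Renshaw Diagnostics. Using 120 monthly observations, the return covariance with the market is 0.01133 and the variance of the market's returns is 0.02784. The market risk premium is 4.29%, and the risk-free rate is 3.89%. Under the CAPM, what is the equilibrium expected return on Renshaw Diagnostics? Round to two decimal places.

5.64%

β = Cov(R_i, R_m) / Var(R_m) = 0.01133 / 0.02784 = 0.4070
E(R) = R_f + β × MRP = 3.89% + 0.4070 × 4.29% = 5.64%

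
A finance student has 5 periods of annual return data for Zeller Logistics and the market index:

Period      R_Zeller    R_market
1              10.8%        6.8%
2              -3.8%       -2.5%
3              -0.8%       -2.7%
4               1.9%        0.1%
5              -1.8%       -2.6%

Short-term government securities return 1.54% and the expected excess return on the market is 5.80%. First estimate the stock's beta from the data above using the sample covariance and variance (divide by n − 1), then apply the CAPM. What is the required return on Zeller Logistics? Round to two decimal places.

Mean R_i = (10.8 − 3.8 − 0.8 + 1.9 − 1.8) / 5 = 1.2600%
Mean R_m = (6.8 − 2.5 − 2.7 + 0.1 − 2.6) / 5 = -0.1800%
Σ(R_i − R̄_i)(R_m − R̄_m) = 91.1040  ⇒  Cov = 91.1040 / 4 = 22.7760
Σ(R_m − R̄_m)² = 66.3880  ⇒  Var(R_m) = 66.3880 / 4 = 16.5970
β = Cov / Var(R_m) = 22.7760 / 16.5970 = 1.3723
E(R) = R_f + β × MRP = 1.54% + 1.3723 × 5.80% = 9.50%

9.50%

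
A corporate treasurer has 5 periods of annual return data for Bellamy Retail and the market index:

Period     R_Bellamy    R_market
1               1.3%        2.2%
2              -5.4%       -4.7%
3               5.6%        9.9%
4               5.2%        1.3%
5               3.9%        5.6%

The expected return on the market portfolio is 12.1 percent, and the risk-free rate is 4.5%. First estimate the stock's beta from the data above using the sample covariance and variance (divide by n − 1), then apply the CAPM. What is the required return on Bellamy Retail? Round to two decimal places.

Mean R_i = (1.3 − 5.4 + 5.6 + 5.2 + 3.9) / 5 = 2.1200%
Mean R_m = (2.2 − 4.7 + 9.9 + 1.3 + 5.6) / 5 = 2.8600%
Σ(R_i − R̄_i)(R_m − R̄_m) = 81.9640  ⇒  Cov = 81.9640 / 4 = 20.4910
Σ(R_m − R̄_m)² = 117.0920  ⇒  Var(R_m) = 117.0920 / 4 = 29.2730
β = Cov / Var(R_m) = 20.4910 / 29.2730 = 0.7000
MRP = 12.1% − 4.5% = 7.60%
E(R) = R_f + β × MRP = 4.5% + 0.7000 × 7.6% = 9.82%

9.82%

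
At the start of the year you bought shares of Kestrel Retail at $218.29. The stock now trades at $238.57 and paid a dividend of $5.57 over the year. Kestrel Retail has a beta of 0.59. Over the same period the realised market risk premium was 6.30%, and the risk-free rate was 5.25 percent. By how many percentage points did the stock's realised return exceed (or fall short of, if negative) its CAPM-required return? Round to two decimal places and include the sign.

Realised HPR = (P1 + D1 − P0) / P0 = (238.57 + 5.57 − 218.29) / 218.29 = 25.85 / 218.29 = 11.8420%
CAPM required = R_f + β·MRP = 5.25% + 0.59 × 6.30% = 8.9670%
α = realised − required = 11.8420% − 8.9670% = +2.88%

+2.88%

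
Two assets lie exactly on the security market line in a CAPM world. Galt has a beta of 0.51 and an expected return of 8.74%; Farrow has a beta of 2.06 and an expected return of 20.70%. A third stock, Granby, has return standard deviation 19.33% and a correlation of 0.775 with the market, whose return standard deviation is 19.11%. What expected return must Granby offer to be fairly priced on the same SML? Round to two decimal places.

MRP = (20.70% − 8.74%) / (2.06 − 0.51) = 7.7161%
R_f = 8.74% − 0.51 × 7.7161% = 4.8048%
β_Granby = ρ·σ_i/σ_m = 0.775 × 19.33 / 19.11 = 0.7839
E(R_Granby) = R_f + β × MRP = 4.8048% + 0.7839 × 7.7161% = 10.85%

10.85%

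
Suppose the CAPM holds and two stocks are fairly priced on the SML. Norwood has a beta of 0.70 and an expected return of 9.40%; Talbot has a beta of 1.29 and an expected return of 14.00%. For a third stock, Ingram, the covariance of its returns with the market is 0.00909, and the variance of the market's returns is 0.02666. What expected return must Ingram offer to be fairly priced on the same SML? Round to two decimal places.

6.60%

MRP = (14.00% − 9.40%) / (1.29 − 0.70) = 7.7966%
R_f = 9.40% − 0.70 × 7.7966% = 3.9424%
β_Ingram = Cov / Var(R_m) = 0.00909 / 0.02666 = 0.3410
E(R_Ingram) = R_f + β × MRP = 3.9424% + 0.3410 × 7.7966% = 6.60%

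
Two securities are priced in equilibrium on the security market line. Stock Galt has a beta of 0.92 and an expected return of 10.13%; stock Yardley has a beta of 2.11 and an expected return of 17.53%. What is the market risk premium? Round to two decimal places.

Both satisfy E(R) = R_f + β·MRP, so the slope of the SML is
MRP = (17.53% − 10.13%) / (2.11 − 0.92) = 7.40% / 1.19 = 6.2185%

6.22%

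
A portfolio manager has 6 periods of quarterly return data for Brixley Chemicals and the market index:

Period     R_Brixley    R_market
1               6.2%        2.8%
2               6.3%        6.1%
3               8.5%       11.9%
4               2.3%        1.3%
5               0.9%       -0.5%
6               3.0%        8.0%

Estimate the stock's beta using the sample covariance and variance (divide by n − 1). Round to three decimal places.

Mean R_i = (6.2 + 6.3 + 8.5 + 2.3 + 0.9 + 3.0) / 6 = 4.5333%
Mean R_m = (2.8 + 6.1 + 11.9 + 1.3 − 0.5 + 8.0) / 6 = 4.9333%
Σ(R_i − R̄_i)(R_m − R̄_m) = 49.2933  ⇒  Cov = 49.2933 / 5 = 9.8587
Σ(R_m − R̄_m)² = 106.5733  ⇒  Var(R_m) = 106.5733 / 5 = 21.3147
β = Cov / Var(R_m) = 9.8587 / 21.3147 = 0.4625

0.463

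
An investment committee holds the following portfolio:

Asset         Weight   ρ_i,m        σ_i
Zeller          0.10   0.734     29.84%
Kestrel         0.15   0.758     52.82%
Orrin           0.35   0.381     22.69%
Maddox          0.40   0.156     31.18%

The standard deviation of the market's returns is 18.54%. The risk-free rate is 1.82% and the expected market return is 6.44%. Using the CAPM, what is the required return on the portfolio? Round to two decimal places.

β_Zeller = 0.734 × 29.84% / 18.54% = 1.1814
β_Kestrel = 0.758 × 52.82% / 18.54% = 2.1595
β_Orrin = 0.381 × 22.69% / 18.54% = 0.4663
β_Maddox = 0.156 × 31.18% / 18.54% = 0.2624
β_P = Σ w_i β_i = 0.10×1.1814 + 0.15×2.1595 + 0.35×0.4663 + 0.40×0.2624 = 0.7102
MRP = 6.44% − 1.82% = 4.62%
E(R_P) = R_f + β_P × MRP = 1.82% + 0.7102 × 4.62% = 5.10%

5.10%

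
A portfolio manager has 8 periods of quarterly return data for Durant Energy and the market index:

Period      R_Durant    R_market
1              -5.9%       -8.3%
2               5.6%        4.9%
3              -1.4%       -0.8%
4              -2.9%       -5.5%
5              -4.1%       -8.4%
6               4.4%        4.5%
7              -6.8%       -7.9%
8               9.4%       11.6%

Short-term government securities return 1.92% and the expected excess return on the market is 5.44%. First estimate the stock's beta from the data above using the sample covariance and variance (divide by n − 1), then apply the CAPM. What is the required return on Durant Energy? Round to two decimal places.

Mean R_i = (-5.9 + 5.6 − 1.4 − 2.9 − 4.1 + 4.4 − 6.8 + 9.4) / 8 = -0.2125%
Mean R_m = (-8.3 + 4.9 − 0.8 − 5.5 − 8.4 + 4.5 − 7.9 + 11.6) / 8 = -1.2375%
Σ(R_i − R̄_i)(R_m − R̄_m) = 308.3763  ⇒  Cov = 308.3763 / 7 = 44.0538
Σ(R_m − R̄_m)² = 399.3188  ⇒  Var(R_m) = 399.3188 / 7 = 57.0455
β = Cov / Var(R_m) = 44.0538 / 57.0455 = 0.7723
E(R) = R_f + β × MRP = 1.92% + 0.7723 × 5.44% = 6.12%

6.12%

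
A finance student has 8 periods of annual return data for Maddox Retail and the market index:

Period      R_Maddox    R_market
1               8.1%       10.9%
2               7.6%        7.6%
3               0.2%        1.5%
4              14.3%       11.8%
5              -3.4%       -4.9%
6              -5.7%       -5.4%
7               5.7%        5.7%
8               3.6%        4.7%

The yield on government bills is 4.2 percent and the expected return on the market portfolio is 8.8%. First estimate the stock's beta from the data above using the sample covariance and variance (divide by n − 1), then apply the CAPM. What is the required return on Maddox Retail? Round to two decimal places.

Mean R_i = (8.1 + 7.6 + 0.2 + 14.3 − 3.4 − 5.7 + 5.7 + 3.6) / 8 = 3.8000%
Mean R_m = (10.9 + 7.6 + 1.5 + 11.8 − 4.9 − 5.4 + 5.7 + 4.7) / 8 = 3.9875%
Σ(R_i − R̄_i)(R_m − R̄_m) = 290.7200  ⇒  Cov = 290.7200 / 7 = 41.5314
Σ(R_m − R̄_m)² = 298.6088  ⇒  Var(R_m) = 298.6088 / 7 = 42.6584
β = Cov / Var(R_m) = 41.5314 / 42.6584 = 0.9736
MRP = 8.8% − 4.2% = 4.60%
E(R) = R_f + β × MRP = 4.2% + 0.9736 × 4.6% = 8.68%

8.68%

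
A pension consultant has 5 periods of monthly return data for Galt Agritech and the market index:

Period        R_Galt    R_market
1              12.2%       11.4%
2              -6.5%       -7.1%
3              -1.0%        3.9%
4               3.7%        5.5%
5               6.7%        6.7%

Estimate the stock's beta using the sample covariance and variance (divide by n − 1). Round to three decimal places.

Mean R_i = (12.2 − 6.5 − 1.0 + 3.7 + 6.7) / 5 = 3.0200%
Mean R_m = (11.4 − 7.1 + 3.9 + 5.5 + 6.7) / 5 = 4.0800%
Σ(R_i − R̄_i)(R_m − R̄_m) = 184.9620  ⇒  Cov = 184.9620 / 4 = 46.2405
Σ(R_m − R̄_m)² = 187.4880  ⇒  Var(R_m) = 187.4880 / 4 = 46.8720
β = Cov / Var(R_m) = 46.2405 / 46.8720 = 0.9865

0.987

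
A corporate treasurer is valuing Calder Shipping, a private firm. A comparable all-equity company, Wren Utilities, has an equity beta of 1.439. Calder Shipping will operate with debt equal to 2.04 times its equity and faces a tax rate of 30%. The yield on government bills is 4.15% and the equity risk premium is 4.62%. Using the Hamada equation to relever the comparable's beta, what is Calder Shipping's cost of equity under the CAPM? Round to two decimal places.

β_L = β_U × [1 + (1 − t)(D/E)] = 1.439 × [1 + (1 − 0.30) × 2.04]
    = 1.439 × [1 + 0.70 × 2.04] = 1.439 × 2.4280 = 3.4939
E(R) = R_f + β_L × MRP = 4.15% + 3.4939 × 4.62% = 20.29%

20.29%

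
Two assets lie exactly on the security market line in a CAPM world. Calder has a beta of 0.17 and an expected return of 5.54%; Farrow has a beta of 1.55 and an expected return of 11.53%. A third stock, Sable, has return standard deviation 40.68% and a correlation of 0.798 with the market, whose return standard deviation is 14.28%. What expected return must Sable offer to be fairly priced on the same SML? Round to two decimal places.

14.67%

MRP = (11.53% − 5.54%) / (1.55 − 0.17) = 4.3406%
R_f = 5.54% − 0.17 × 4.3406% = 4.8021%
β_Sable = ρ·σ_i/σ_m = 0.798 × 40.68 / 14.28 = 2.2733
E(R_Sable) = R_f + β × MRP = 4.8021% + 2.2733 × 4.3406% = 14.67%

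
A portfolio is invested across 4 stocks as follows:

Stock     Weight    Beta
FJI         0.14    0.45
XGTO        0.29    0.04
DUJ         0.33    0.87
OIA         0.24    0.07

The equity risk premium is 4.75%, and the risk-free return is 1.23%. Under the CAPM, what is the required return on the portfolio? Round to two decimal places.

3.03%

β_P = Σ w_i β_i = 0.14×0.45 + 0.29×0.04 + 0.33×0.87 + 0.24×0.07 = 0.3785
E(R_P) = R_f + β_P × MRP = 1.23% + 0.3785 × 4.75% = 3.03%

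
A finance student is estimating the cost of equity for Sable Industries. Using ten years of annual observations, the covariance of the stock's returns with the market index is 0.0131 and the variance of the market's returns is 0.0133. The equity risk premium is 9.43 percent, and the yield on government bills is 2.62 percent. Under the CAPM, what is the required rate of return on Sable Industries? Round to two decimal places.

11.91%

β = Cov(R_i, R_m) / Var(R_m) = 0.0131 / 0.0133 = 0.9850
E(R) = R_f + β × MRP = 2.62% + 0.9850 × 9.43% = 11.91%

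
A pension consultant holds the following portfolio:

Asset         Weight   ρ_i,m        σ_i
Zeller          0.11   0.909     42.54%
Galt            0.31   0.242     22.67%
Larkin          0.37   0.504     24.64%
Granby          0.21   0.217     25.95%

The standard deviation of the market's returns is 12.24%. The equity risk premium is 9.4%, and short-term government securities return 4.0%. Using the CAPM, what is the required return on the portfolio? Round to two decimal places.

13.01%

β_Zeller = 0.909 × 42.54% / 12.24% = 3.1592
β_Galt = 0.242 × 22.67% / 12.24% = 0.4482
β_Larkin = 0.504 × 24.64% / 12.24% = 1.0146
β_Granby = 0.217 × 25.95% / 12.24% = 0.4601
β_P = Σ w_i β_i = 0.11×3.1592 + 0.31×0.4482 + 0.37×1.0146 + 0.21×0.4601 = 0.9585
E(R_P) = R_f + β_P × MRP = 4.0% + 0.9585 × 9.4% = 13.01%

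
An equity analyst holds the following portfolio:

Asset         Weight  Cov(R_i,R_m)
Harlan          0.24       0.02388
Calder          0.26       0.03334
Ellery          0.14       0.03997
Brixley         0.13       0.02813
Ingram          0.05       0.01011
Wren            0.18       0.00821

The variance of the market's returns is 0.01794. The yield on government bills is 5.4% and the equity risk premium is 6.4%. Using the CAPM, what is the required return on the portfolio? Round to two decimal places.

14.55%

β_Harlan = 0.02388 / 0.01794 = 1.3311
β_Calder = 0.03334 / 0.01794 = 1.8584
β_Ellery = 0.03997 / 0.01794 = 2.2280
β_Brixley = 0.02813 / 0.01794 = 1.5680
β_Ingram = 0.01011 / 0.01794 = 0.5635
β_Wren = 0.00821 / 0.01794 = 0.4576
β_P = Σ w_i β_i = 0.24×1.3311 + 0.26×1.8584 + 0.14×2.2280 + 0.13×1.5680 + 0.05×0.5635 + 0.18×0.4576 = 1.4290
E(R_P) = R_f + β_P × MRP = 5.4% + 1.4290 × 6.4% = 14.55%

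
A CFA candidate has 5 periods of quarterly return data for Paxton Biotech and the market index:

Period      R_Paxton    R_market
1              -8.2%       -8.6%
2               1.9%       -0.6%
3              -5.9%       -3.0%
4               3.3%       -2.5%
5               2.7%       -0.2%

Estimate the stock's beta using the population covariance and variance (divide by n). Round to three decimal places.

Mean R_i = (-8.2 + 1.9 − 5.9 + 3.3 + 2.7) / 5 = -1.2400%
Mean R_m = (-8.6 − 0.6 − 3.0 − 2.5 − 0.2) / 5 = -2.9800%
Σ(R_i − R̄_i)(R_m − R̄_m) = 59.8140  ⇒  Cov = 59.8140 / 5 = 11.9628
Σ(R_m − R̄_m)² = 45.2080  ⇒  Var(R_m) = 45.2080 / 5 = 9.0416
β = Cov / Var(R_m) = 11.9628 / 9.0416 = 1.3231

1.323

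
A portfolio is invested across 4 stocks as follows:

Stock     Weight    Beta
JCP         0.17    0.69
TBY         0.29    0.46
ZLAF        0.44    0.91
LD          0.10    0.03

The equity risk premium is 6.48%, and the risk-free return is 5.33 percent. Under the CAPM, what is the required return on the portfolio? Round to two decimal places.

9.57%

β_P = Σ w_i β_i = 0.17×0.69 + 0.29×0.46 + 0.44×0.91 + 0.10×0.03 = 0.6541
E(R_P) = R_f + β_P × MRP = 5.33% + 0.6541 × 6.48% = 9.57%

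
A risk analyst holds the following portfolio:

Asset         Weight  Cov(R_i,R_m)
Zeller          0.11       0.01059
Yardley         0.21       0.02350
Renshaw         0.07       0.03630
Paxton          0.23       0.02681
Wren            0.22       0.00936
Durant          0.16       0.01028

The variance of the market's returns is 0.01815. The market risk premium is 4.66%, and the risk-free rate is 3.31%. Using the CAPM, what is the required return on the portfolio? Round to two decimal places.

β_Zeller = 0.01059 / 0.01815 = 0.5835
β_Yardley = 0.02350 / 0.01815 = 1.2948
β_Renshaw = 0.03630 / 0.01815 = 2.0000
β_Paxton = 0.02681 / 0.01815 = 1.4771
β_Wren = 0.00936 / 0.01815 = 0.5157
β_Durant = 0.01028 / 0.01815 = 0.5664
β_P = Σ w_i β_i = 0.11×0.5835 + 0.21×1.2948 + 0.07×2.0000 + 0.23×1.4771 + 0.22×0.5157 + 0.16×0.5664 = 1.0199
E(R_P) = R_f + β_P × MRP = 3.31% + 1.0199 × 4.66% = 8.06%

8.06%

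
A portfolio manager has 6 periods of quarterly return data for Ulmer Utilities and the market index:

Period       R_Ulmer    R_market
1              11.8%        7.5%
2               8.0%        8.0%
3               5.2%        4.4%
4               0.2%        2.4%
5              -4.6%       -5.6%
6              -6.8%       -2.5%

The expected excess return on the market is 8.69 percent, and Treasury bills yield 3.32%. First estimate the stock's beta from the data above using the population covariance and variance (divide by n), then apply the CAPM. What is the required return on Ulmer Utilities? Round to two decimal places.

14.14%

Mean R_i = (11.8 + 8.0 + 5.2 + 0.2 − 4.6 − 6.8) / 6 = 2.3000%
Mean R_m = (7.5 + 8.0 + 4.4 + 2.4 − 5.6 − 2.5) / 6 = 2.3667%
Σ(R_i − R̄_i)(R_m − R̄_m) = 185.9600  ⇒  Cov = 185.9600 / 6 = 30.9933
Σ(R_m − R̄_m)² = 149.3733  ⇒  Var(R_m) = 149.3733 / 6 = 24.8956
β = Cov / Var(R_m) = 30.9933 / 24.8956 = 1.2449
E(R) = R_f + β × MRP = 3.32% + 1.2449 × 8.69% = 14.14%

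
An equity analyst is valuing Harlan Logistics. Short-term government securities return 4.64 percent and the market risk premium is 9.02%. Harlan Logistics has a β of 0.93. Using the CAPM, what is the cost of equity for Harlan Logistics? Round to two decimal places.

E(R) = R_f + β × MRP = 4.64% + 0.93 × 9.02% = 13.03%

13.03%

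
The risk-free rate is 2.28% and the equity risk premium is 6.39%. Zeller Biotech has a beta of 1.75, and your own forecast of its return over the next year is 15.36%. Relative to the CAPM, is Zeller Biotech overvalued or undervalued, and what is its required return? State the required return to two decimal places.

Undervalued; required return 13.46%

Required return = R_f + β·MRP = 2.28% + 1.75 × 6.39% = 13.46%
Forecast 15.36% > required 13.46% → the stock plots above the SML → undervalued.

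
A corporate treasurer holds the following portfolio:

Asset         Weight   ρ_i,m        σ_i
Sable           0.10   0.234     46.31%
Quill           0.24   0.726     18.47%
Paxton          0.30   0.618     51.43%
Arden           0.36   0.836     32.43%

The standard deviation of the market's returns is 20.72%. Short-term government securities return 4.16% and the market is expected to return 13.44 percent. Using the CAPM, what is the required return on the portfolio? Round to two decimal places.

β_Sable = 0.234 × 46.31% / 20.72% = 0.5230
β_Quill = 0.726 × 18.47% / 20.72% = 0.6472
β_Paxton = 0.618 × 51.43% / 20.72% = 1.5340
β_Arden = 0.836 × 32.43% / 20.72% = 1.3085
β_P = Σ w_i β_i = 0.10×0.5230 + 0.24×0.6472 + 0.30×1.5340 + 0.36×1.3085 = 1.1389
MRP = 13.44% − 4.16% = 9.28%
E(R_P) = R_f + β_P × MRP = 4.16% + 1.1389 × 9.28% = 14.73%

14.73%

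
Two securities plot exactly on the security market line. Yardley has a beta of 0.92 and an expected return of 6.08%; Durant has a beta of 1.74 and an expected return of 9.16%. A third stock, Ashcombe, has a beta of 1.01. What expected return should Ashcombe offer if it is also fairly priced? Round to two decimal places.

6.42%

MRP (SML slope) = (9.16% − 6.08%) / (1.74 − 0.92) = 3.08% / 0.82 = 3.7561%
R_f (intercept) = 6.08% − 0.92 × 3.7561% = 2.6244%
E(R_Ashcombe) = R_f + β × MRP = 2.6244% + 1.01 × 3.7561% = 6.42%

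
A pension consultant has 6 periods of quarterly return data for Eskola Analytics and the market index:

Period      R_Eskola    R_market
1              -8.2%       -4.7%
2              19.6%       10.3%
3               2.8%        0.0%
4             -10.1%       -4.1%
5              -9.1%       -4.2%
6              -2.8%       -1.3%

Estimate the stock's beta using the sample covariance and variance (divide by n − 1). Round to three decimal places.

Mean R_i = (-8.2 + 19.6 + 2.8 − 10.1 − 9.1 − 2.8) / 6 = -1.3000%
Mean R_m = (-4.7 + 10.3 + 0.0 − 4.1 − 4.2 − 1.3) / 6 = -0.6667%
Σ(R_i − R̄_i)(R_m − R̄_m) = 318.4900  ⇒  Cov = 318.4900 / 5 = 63.6980
Σ(R_m − R̄_m)² = 161.6533  ⇒  Var(R_m) = 161.6533 / 5 = 32.3307
β = Cov / Var(R_m) = 63.6980 / 32.3307 = 1.9702

1.970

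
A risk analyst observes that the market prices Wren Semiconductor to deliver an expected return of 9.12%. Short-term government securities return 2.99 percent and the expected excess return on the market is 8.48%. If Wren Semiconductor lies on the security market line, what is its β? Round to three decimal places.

β = (E(R) − R_f) / MRP = (9.12% − 2.99%) / 8.48% = 6.13% / 8.48% = 0.723

0.723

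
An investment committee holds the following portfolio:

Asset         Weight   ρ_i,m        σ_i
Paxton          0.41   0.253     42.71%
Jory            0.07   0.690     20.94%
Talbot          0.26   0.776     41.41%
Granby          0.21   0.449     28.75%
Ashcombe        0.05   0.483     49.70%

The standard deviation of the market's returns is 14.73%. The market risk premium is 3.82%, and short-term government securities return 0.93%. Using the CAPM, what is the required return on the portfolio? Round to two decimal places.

5.52%

β_Paxton = 0.253 × 42.71% / 14.73% = 0.7336
β_Jory = 0.690 × 20.94% / 14.73% = 0.9809
β_Talbot = 0.776 × 41.41% / 14.73% = 2.1815
β_Granby = 0.449 × 28.75% / 14.73% = 0.8764
β_Ashcombe = 0.483 × 49.70% / 14.73% = 1.6297
β_P = Σ w_i β_i = 0.41×0.7336 + 0.07×0.9809 + 0.26×2.1815 + 0.21×0.8764 + 0.05×1.6297 = 1.2022
E(R_P) = R_f + β_P × MRP = 0.93% + 1.2022 × 3.82% = 5.52%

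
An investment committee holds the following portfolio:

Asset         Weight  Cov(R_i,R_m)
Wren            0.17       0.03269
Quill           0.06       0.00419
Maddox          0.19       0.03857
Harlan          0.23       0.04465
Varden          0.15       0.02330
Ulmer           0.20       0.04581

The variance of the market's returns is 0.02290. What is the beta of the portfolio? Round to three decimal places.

β_Wren = 0.03269 / 0.02290 = 1.4275
β_Quill = 0.00419 / 0.02290 = 0.1830
β_Maddox = 0.03857 / 0.02290 = 1.6843
β_Harlan = 0.04465 / 0.02290 = 1.9498
β_Varden = 0.02330 / 0.02290 = 1.0175
β_Ulmer = 0.04581 / 0.02290 = 2.0004
β_P = Σ w_i β_i = 0.17×1.4275 + 0.06×0.1830 + 0.19×1.6843 + 0.23×1.9498 + 0.15×1.0175 + 0.20×2.0004 = 1.5748

1.575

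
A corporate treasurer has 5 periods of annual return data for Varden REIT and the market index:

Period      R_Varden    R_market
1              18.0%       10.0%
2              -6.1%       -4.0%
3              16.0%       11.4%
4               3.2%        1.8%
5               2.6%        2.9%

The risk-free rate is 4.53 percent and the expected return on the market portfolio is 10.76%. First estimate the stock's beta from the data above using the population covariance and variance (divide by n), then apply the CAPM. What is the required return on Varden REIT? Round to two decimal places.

14.31%

Mean R_i = (18.0 − 6.1 + 16.0 + 3.2 + 2.6) / 5 = 6.7400%
Mean R_m = (10.0 − 4.0 + 11.4 + 1.8 + 2.9) / 5 = 4.4200%
Σ(R_i − R̄_i)(R_m − R̄_m) = 251.1460  ⇒  Cov = 251.1460 / 5 = 50.2292
Σ(R_m − R̄_m)² = 159.9280  ⇒  Var(R_m) = 159.9280 / 5 = 31.9856
β = Cov / Var(R_m) = 50.2292 / 31.9856 = 1.5704
MRP = 10.76% − 4.53% = 6.23%
E(R) = R_f + β × MRP = 4.53% + 1.5704 × 6.23% = 14.31%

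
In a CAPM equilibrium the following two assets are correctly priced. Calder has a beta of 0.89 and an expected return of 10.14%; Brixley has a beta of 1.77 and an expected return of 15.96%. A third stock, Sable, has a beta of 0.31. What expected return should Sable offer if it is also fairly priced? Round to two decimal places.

6.30%

MRP (SML slope) = (15.96% − 10.14%) / (1.77 − 0.89) = 5.82% / 0.88 = 6.6136%
R_f (intercept) = 10.14% − 0.89 × 6.6136% = 4.2539%
E(R_Sable) = R_f + β × MRP = 4.2539% + 0.31 × 6.6136% = 6.30%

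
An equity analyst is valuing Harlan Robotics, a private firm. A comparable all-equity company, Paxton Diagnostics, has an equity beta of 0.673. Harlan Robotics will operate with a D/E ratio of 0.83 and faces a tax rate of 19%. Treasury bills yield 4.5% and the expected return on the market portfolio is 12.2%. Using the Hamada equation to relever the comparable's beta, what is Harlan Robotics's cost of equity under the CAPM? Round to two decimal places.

β_L = β_U × [1 + (1 − t)(D/E)] = 0.673 × [1 + (1 − 0.19) × 0.83]
    = 0.673 × [1 + 0.81 × 0.83] = 0.673 × 1.6723 = 1.1255
MRP = 12.2% − 4.5% = 7.70%
E(R) = R_f + β_L × MRP = 4.5% + 1.1255 × 7.7% = 13.17%

13.17%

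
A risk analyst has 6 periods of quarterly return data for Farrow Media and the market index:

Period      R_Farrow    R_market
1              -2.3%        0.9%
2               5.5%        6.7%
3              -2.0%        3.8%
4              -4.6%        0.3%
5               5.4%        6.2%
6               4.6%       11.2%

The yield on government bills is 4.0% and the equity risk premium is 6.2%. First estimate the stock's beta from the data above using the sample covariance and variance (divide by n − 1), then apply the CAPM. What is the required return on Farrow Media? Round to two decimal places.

Mean R_i = (-2.3 + 5.5 − 2.0 − 4.6 + 5.4 + 4.6) / 6 = 1.1000%
Mean R_m = (0.9 + 6.7 + 3.8 + 0.3 + 6.2 + 11.2) / 6 = 4.8500%
Σ(R_i − R̄_i)(R_m − R̄_m) = 78.7900  ⇒  Cov = 78.7900 / 5 = 15.7580
Σ(R_m − R̄_m)² = 82.9750  ⇒  Var(R_m) = 82.9750 / 5 = 16.5950
β = Cov / Var(R_m) = 15.7580 / 16.5950 = 0.9496
E(R) = R_f + β × MRP = 4.0% + 0.9496 × 6.2% = 9.89%

9.89%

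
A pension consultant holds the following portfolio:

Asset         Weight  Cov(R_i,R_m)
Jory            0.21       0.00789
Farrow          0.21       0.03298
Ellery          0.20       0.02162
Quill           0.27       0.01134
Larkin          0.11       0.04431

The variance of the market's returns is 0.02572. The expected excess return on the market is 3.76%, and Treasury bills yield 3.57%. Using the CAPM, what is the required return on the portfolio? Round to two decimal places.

β_Jory = 0.00789 / 0.02572 = 0.3068
β_Farrow = 0.03298 / 0.02572 = 1.2823
β_Ellery = 0.02162 / 0.02572 = 0.8406
β_Quill = 0.01134 / 0.02572 = 0.4409
β_Larkin = 0.04431 / 0.02572 = 1.7228
β_P = Σ w_i β_i = 0.21×0.3068 + 0.21×1.2823 + 0.20×0.8406 + 0.27×0.4409 + 0.11×1.7228 = 0.8104
E(R_P) = R_f + β_P × MRP = 3.57% + 0.8104 × 3.76% = 6.62%

6.62%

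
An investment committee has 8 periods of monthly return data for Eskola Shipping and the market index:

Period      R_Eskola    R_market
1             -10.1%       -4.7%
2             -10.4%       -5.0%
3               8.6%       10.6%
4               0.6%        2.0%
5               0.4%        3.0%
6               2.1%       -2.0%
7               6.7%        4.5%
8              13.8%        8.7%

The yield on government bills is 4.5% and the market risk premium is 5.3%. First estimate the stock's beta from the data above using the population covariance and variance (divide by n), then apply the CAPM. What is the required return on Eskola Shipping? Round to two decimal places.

Mean R_i = (-10.1 − 10.4 + 8.6 + 0.6 + 0.4 + 2.1 + 6.7 + 13.8) / 8 = 1.4625%
Mean R_m = (-4.7 − 5.0 + 10.6 + 2.0 + 3.0 − 2.0 + 4.5 + 8.7) / 8 = 2.1375%
Σ(R_i − R̄_i)(R_m − R̄_m) = 314.0313  ⇒  Cov = 314.0313 / 8 = 39.2539
Σ(R_m − R̄_m)² = 235.8388  ⇒  Var(R_m) = 235.8388 / 8 = 29.4799
β = Cov / Var(R_m) = 39.2539 / 29.4799 = 1.3315
E(R) = R_f + β × MRP = 4.5% + 1.3315 × 5.3% = 11.56%

11.56%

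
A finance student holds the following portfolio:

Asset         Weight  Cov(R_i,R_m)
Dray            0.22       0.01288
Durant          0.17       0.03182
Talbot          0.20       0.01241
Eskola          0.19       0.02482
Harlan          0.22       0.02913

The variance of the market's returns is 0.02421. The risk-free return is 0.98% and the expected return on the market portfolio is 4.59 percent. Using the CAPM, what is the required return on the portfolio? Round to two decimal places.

β_Dray = 0.01288 / 0.02421 = 0.5320
β_Durant = 0.03182 / 0.02421 = 1.3143
β_Talbot = 0.01241 / 0.02421 = 0.5126
β_Eskola = 0.02482 / 0.02421 = 1.0252
β_Harlan = 0.02913 / 0.02421 = 1.2032
β_P = Σ w_i β_i = 0.22×0.5320 + 0.17×1.3143 + 0.20×0.5126 + 0.19×1.0252 + 0.22×1.2032 = 0.9025
MRP = 4.59% − 0.98% = 3.61%
E(R_P) = R_f + β_P × MRP = 0.98% + 0.9025 × 3.61% = 4.24%

4.24%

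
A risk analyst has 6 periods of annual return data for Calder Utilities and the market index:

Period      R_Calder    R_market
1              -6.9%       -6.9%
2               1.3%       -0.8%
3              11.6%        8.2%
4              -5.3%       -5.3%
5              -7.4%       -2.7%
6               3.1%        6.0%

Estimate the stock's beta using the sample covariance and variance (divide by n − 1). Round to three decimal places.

Mean R_i = (-6.9 + 1.3 + 11.6 − 5.3 − 7.4 + 3.1) / 6 = -0.6000%
Mean R_m = (-6.9 − 0.8 + 8.2 − 5.3 − 2.7 + 6.0) / 6 = -0.2500%
Σ(R_i − R̄_i)(R_m − R̄_m) = 207.4600  ⇒  Cov = 207.4600 / 5 = 41.4920
Σ(R_m − R̄_m)² = 186.4950  ⇒  Var(R_m) = 186.4950 / 5 = 37.2990
β = Cov / Var(R_m) = 41.4920 / 37.2990 = 1.1124

1.112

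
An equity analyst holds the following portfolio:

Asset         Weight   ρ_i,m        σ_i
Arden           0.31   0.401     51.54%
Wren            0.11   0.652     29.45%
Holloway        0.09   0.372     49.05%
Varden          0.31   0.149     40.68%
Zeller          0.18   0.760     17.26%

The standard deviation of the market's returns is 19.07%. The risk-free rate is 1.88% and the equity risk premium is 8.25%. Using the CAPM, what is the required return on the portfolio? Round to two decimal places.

8.11%

β_Arden = 0.401 × 51.54% / 19.07% = 1.0838
β_Wren = 0.652 × 29.45% / 19.07% = 1.0069
β_Holloway = 0.372 × 49.05% / 19.07% = 0.9568
β_Varden = 0.149 × 40.68% / 19.07% = 0.3178
β_Zeller = 0.760 × 17.26% / 19.07% = 0.6879
β_P = Σ w_i β_i = 0.31×1.0838 + 0.11×1.0069 + 0.09×0.9568 + 0.31×0.3178 + 0.18×0.6879 = 0.7552
E(R_P) = R_f + β_P × MRP = 1.88% + 0.7552 × 8.25% = 8.11%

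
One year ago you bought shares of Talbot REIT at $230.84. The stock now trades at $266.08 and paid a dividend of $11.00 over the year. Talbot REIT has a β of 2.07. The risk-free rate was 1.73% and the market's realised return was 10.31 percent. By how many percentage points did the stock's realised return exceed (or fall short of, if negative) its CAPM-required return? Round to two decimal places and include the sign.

Realised HPR = (P1 + D1 − P0) / P0 = (266.08 + 11.00 − 230.84) / 230.84 = 46.24 / 230.84 = 20.0312%
MRP = 10.31% − 1.73% = 8.58%
CAPM required = R_f + β·MRP = 1.73% + 2.07 × 8.58% = 19.4906%
α = realised − required = 20.0312% − 19.4906% = +0.54%

+0.54%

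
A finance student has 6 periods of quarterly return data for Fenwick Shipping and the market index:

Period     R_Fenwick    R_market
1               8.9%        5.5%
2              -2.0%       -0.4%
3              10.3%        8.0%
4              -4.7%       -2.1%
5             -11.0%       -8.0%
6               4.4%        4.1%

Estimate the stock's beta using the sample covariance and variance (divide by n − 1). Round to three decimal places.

Mean R_i = (8.9 − 2.0 + 10.3 − 4.7 − 11.0 + 4.4) / 6 = 0.9833%
Mean R_m = (5.5 − 0.4 + 8.0 − 2.1 − 8.0 + 4.1) / 6 = 1.1833%
Σ(R_i − R̄_i)(R_m − R̄_m) = 241.0783  ⇒  Cov = 241.0783 / 5 = 48.2157
Σ(R_m − R̄_m)² = 171.2283  ⇒  Var(R_m) = 171.2283 / 5 = 34.2457
β = Cov / Var(R_m) = 48.2157 / 34.2457 = 1.4079

1.408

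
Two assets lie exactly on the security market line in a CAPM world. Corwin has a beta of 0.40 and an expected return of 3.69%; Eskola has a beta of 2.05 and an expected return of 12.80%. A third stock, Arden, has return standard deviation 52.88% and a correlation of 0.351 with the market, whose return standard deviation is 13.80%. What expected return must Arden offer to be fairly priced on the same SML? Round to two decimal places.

MRP = (12.80% − 3.69%) / (2.05 − 0.40) = 5.5212%
R_f = 3.69% − 0.40 × 5.5212% = 1.4815%
β_Arden = ρ·σ_i/σ_m = 0.351 × 52.88 / 13.80 = 1.3450
E(R_Arden) = R_f + β × MRP = 1.4815% + 1.3450 × 5.5212% = 8.91%

8.91%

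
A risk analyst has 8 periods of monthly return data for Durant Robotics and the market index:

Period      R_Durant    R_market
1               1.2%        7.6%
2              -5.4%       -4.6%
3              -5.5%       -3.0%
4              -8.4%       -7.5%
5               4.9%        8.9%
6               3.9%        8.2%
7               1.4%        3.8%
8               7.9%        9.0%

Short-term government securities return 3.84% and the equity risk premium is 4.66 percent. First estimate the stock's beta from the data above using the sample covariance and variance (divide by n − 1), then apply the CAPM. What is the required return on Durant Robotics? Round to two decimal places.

7.67%

Mean R_i = (1.2 − 5.4 − 5.5 − 8.4 + 4.9 + 3.9 + 1.4 + 7.9) / 8 = 0.0000%
Mean R_m = (7.6 − 4.6 − 3.0 − 7.5 + 8.9 + 8.2 + 3.8 + 9.0) / 8 = 2.8000%
Σ(R_i − R̄_i)(R_m − R̄_m) = 265.4700  ⇒  Cov = 265.4700 / 7 = 37.9243
Σ(R_m − R̄_m)² = 323.3400  ⇒  Var(R_m) = 323.3400 / 7 = 46.1914
β = Cov / Var(R_m) = 37.9243 / 46.1914 = 0.8210
E(R) = R_f + β × MRP = 3.84% + 0.8210 × 4.66% = 7.67%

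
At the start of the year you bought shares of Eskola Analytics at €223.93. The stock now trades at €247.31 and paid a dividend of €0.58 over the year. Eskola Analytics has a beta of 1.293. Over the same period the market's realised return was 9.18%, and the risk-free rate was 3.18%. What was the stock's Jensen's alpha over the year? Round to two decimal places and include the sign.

-0.24%

Realised HPR = (P1 + D1 − P0) / P0 = (247.31 + 0.58 − 223.93) / 223.93 = 23.96 / 223.93 = 10.6998%
MRP = 9.18% − 3.18% = 6.00%
CAPM required = R_f + β·MRP = 3.18% + 1.293 × 6.00% = 10.93800%
α = realised − required = 10.6998% − 10.93800% = -0.24%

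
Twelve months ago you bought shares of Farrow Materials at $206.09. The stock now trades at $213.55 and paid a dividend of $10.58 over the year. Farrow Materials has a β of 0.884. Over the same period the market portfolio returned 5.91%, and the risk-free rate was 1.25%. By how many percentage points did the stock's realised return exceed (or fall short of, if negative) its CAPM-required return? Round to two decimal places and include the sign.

Realised HPR = (P1 + D1 − P0) / P0 = (213.55 + 10.58 − 206.09) / 206.09 = 18.04 / 206.09 = 8.7535%
MRP = 5.91% − 1.25% = 4.66%
CAPM required = R_f + β·MRP = 1.25% + 0.884 × 4.66% = 5.36944%
α = realised − required = 8.7535% − 5.36944% = +3.38%

+3.38%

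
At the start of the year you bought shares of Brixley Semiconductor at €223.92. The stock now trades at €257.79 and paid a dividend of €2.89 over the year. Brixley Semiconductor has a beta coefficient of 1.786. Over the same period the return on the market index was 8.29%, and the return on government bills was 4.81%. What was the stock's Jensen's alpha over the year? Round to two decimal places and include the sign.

+5.39%

Realised HPR = (P1 + D1 − P0) / P0 = (257.79 + 2.89 − 223.92) / 223.92 = 36.76 / 223.92 = 16.4166%
MRP = 8.29% − 4.81% = 3.48%
CAPM required = R_f + β·MRP = 4.81% + 1.786 × 3.48% = 11.02528%
α = realised − required = 16.4166% − 11.02528% = +5.39%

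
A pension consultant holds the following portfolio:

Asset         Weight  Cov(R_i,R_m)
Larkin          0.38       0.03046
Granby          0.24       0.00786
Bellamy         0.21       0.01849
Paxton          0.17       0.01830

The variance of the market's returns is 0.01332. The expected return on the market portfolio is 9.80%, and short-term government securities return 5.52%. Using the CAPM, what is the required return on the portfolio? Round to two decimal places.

β_Larkin = 0.03046 / 0.01332 = 2.2868
β_Granby = 0.00786 / 0.01332 = 0.5901
β_Bellamy = 0.01849 / 0.01332 = 1.3881
β_Paxton = 0.01830 / 0.01332 = 1.3739
β_P = Σ w_i β_i = 0.38×2.2868 + 0.24×0.5901 + 0.21×1.3881 + 0.17×1.3739 = 1.5357
MRP = 9.80% − 5.52% = 4.28%
E(R_P) = R_f + β_P × MRP = 5.52% + 1.5357 × 4.28% = 12.09%

12.09%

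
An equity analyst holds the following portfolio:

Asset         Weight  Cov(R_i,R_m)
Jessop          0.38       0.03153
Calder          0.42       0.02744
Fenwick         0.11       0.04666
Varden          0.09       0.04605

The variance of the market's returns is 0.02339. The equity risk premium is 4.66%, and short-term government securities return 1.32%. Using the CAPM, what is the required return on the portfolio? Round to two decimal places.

7.85%

β_Jessop = 0.03153 / 0.02339 = 1.3480
β_Calder = 0.02744 / 0.02339 = 1.1732
β_Fenwick = 0.04666 / 0.02339 = 1.9949
β_Varden = 0.04605 / 0.02339 = 1.9688
β_P = Σ w_i β_i = 0.38×1.3480 + 0.42×1.1732 + 0.11×1.9949 + 0.09×1.9688 = 1.4016
E(R_P) = R_f + β_P × MRP = 1.32% + 1.4016 × 4.66% = 7.85%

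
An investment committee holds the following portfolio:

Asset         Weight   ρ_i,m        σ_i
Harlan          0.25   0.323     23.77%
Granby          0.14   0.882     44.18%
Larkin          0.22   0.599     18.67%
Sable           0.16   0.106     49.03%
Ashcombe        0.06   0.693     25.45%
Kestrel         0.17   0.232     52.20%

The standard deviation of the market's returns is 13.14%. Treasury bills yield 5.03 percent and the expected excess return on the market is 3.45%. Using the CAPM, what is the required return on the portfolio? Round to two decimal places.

8.65%

β_Harlan = 0.323 × 23.77% / 13.14% = 0.5843
β_Granby = 0.882 × 44.18% / 13.14% = 2.9655
β_Larkin = 0.599 × 18.67% / 13.14% = 0.8511
β_Sable = 0.106 × 49.03% / 13.14% = 0.3955
β_Ashcombe = 0.693 × 25.45% / 13.14% = 1.3422
β_Kestrel = 0.232 × 52.20% / 13.14% = 0.9216
β_P = Σ w_i β_i = 0.25×0.5843 + 0.14×2.9655 + 0.22×0.8511 + 0.16×0.3955 + 0.06×1.3422 + 0.17×0.9216 = 1.0490
E(R_P) = R_f + β_P × MRP = 5.03% + 1.0490 × 3.45% = 8.65%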